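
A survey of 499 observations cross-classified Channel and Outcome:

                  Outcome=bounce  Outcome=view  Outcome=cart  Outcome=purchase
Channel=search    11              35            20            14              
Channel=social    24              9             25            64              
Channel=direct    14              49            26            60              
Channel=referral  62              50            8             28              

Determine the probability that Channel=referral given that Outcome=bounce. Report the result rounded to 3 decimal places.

Total with Outcome=bounce: 11 + 24 + 14 + 62 = 111.
P(Channel=referral | Outcome=bounce) = 62/111 = 0.559.

0.559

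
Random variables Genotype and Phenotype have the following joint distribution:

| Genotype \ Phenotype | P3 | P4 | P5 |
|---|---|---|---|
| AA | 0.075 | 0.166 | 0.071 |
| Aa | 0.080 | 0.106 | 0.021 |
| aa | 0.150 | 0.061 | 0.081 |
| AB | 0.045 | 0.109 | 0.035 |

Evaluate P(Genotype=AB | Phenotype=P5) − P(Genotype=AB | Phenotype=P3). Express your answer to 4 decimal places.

0.0397

P(Phenotype=P5) = 0.071 + 0.021 + 0.081 + 0.035 = 0.208; P(Genotype=AB | Phenotype=P5) = 0.035/0.208 = 0.16827.
P(Phenotype=P3) = 0.075 + 0.080 + 0.150 + 0.045 = 0.350; P(Genotype=AB | Phenotype=P3) = 0.045/0.350 = 0.12857.
Difference = 0.0397.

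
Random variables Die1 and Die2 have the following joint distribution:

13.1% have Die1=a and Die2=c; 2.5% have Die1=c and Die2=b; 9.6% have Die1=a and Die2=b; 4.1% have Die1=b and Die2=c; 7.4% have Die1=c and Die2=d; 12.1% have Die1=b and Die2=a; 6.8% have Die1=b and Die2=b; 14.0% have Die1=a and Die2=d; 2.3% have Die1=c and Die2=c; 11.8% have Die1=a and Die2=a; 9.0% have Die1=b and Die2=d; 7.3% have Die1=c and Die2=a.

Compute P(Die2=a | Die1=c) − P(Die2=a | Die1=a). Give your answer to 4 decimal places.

P(Die1=c) = 0.073 + 0.025 + 0.023 + 0.074 = 0.195; P(Die2=a | Die1=c) = 0.073/0.195 = 0.37436.
P(Die1=a) = 0.118 + 0.096 + 0.131 + 0.140 = 0.485; P(Die2=a | Die1=a) = 0.118/0.485 = 0.24330.
Difference = 0.1311.

0.1311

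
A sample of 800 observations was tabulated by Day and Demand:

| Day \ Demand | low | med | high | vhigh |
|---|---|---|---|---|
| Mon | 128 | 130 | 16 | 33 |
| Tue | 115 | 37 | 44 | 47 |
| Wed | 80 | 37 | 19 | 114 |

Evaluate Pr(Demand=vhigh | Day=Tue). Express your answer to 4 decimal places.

Total with Day=Tue: 115 + 37 + 44 + 47 = 243.
P(Demand=vhigh | Day=Tue) = 47/243 = 0.1934.

0.1934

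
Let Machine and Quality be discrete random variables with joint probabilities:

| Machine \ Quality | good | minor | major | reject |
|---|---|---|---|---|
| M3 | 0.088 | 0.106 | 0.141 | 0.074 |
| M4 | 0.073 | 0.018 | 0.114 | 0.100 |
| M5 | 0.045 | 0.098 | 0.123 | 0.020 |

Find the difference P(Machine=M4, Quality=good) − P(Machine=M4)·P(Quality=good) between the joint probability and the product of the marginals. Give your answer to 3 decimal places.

P(Machine=M4) = 0.073 + 0.018 + 0.114 + 0.100 = 0.305.
P(Quality=good) = 0.088 + 0.073 + 0.045 = 0.206.
P(Machine=M4, Quality=good) − P(Machine=M4)P(Quality=good) = 0.073 − 0.305×0.206 = 0.010.

0.010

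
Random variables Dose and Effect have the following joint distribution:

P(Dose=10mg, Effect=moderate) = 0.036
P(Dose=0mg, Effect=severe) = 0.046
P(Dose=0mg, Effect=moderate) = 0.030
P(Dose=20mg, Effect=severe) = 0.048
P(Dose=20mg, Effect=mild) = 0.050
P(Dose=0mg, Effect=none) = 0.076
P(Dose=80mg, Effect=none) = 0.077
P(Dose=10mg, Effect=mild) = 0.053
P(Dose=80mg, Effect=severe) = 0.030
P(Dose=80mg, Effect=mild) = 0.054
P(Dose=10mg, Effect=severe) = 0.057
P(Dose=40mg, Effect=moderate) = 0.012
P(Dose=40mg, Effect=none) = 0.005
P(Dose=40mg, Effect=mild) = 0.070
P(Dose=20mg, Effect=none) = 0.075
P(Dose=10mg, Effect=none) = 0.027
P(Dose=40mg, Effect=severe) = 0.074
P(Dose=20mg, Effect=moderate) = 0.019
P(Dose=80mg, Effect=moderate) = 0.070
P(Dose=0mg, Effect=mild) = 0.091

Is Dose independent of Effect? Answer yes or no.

no

P(Dose=40mg) = 0.161 and P(Effect=none) = 0.260, so their product is 0.04186, but P(Dose=40mg, Effect=none) = 0.005. Since these differ, Dose and Effect are not independent.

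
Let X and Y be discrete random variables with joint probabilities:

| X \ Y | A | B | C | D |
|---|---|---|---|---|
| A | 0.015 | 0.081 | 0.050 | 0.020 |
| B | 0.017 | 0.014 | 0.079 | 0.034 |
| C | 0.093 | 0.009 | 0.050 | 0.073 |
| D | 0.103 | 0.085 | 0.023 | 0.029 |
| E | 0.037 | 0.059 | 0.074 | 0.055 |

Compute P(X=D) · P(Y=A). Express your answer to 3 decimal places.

0.064

P(X=D) = 0.103 + 0.085 + 0.023 + 0.029 = 0.240.
P(Y=A) = 0.015 + 0.017 + 0.093 + 0.103 + 0.037 = 0.265.
Product: 0.240 × 0.265 = 0.064.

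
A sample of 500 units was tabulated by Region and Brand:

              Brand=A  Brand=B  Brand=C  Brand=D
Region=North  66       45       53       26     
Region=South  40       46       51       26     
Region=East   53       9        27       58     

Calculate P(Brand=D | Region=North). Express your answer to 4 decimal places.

Total with Region=North: 66 + 45 + 53 + 26 = 190.
P(Brand=D | Region=North) = 26/190 = 0.1368.

0.1368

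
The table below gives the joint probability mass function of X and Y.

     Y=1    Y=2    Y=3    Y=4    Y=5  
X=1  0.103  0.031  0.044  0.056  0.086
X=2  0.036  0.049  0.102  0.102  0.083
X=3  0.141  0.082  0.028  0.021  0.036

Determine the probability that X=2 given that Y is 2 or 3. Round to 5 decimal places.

0.44940

P(Y=2) = 0.031 + 0.049 + 0.082 = 0.162.
P(Y=3) = 0.044 + 0.102 + 0.028 = 0.174.
P(Y ∈ {2, 3}) = 0.162 + 0.174 = 0.336; P(X=2, Y ∈ {2, 3}) = 0.049 + 0.102 = 0.151.
P(X=2 | Y ∈ {2, 3}) = 0.151/0.336 = 0.44940.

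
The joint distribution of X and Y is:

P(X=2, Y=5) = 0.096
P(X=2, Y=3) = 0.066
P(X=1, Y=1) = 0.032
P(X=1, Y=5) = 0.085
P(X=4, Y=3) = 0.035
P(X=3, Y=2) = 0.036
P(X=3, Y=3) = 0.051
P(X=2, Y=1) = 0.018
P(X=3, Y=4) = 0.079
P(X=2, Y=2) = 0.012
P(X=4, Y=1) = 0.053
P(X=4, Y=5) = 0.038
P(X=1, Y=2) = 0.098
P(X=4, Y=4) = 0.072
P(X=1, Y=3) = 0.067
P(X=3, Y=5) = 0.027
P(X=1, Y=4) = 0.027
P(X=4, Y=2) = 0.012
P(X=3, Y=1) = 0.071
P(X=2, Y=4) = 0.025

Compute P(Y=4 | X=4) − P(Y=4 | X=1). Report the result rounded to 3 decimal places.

P(X=4) = 0.053 + 0.012 + 0.035 + 0.072 + 0.038 = 0.210; P(Y=4 | X=4) = 0.072/0.210 = 0.3429.
P(X=1) = 0.032 + 0.098 + 0.067 + 0.027 + 0.085 = 0.309; P(Y=4 | X=1) = 0.027/0.309 = 0.0874.
Difference = 0.255.

0.255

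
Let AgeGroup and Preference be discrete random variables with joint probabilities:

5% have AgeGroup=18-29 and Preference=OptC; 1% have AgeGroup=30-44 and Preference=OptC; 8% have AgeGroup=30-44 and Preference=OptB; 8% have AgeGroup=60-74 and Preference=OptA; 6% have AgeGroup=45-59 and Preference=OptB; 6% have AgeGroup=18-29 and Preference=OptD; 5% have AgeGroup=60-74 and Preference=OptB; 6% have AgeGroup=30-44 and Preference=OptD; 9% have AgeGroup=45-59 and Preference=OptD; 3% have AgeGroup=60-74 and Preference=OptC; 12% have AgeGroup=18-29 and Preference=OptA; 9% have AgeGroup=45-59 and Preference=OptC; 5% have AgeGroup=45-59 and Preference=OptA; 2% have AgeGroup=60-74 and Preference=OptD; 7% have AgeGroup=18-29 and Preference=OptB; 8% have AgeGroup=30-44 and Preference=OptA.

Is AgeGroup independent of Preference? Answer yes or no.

no

P(AgeGroup=45-59) = 0.29 and P(Preference=OptA) = 0.33, so their product is 0.0957, but P(AgeGroup=45-59, Preference=OptA) = 0.05. Since these differ, AgeGroup and Preference are not independent.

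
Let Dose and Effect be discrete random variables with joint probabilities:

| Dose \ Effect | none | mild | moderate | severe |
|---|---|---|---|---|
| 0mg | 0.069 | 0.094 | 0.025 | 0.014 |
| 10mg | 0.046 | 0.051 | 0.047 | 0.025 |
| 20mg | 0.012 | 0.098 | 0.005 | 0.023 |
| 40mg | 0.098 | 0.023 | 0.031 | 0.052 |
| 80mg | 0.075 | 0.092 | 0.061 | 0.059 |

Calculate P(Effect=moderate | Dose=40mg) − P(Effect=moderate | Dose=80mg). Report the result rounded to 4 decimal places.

P(Dose=40mg) = 0.098 + 0.023 + 0.031 + 0.052 = 0.204; P(Effect=moderate | Dose=40mg) = 0.031/0.204 = 0.15196.
P(Dose=80mg) = 0.075 + 0.092 + 0.061 + 0.059 = 0.287; P(Effect=moderate | Dose=80mg) = 0.061/0.287 = 0.21254.
Difference = -0.0606.

-0.0606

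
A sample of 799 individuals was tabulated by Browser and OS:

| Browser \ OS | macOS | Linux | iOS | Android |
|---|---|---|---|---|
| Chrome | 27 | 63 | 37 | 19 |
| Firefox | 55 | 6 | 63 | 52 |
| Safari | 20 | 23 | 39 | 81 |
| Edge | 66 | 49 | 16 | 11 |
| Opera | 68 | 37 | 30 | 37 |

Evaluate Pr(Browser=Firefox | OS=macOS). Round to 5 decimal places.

Total with OS=macOS: 27 + 55 + 20 + 66 + 68 = 236.
P(Browser=Firefox | OS=macOS) = 55/236 = 0.23305.

0.23305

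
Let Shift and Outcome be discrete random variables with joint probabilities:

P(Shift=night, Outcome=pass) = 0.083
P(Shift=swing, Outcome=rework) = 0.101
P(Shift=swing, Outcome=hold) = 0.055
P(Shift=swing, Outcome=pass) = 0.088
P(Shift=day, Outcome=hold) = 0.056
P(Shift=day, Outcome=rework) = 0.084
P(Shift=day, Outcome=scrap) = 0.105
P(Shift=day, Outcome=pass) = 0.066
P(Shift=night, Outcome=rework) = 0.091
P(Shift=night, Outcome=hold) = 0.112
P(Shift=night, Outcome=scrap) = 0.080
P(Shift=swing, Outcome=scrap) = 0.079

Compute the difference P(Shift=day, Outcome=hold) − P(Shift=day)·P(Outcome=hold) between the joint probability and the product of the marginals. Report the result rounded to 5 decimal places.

P(Shift=day) = 0.066 + 0.084 + 0.105 + 0.056 = 0.311.
P(Outcome=hold) = 0.056 + 0.055 + 0.112 = 0.223.
P(Shift=day, Outcome=hold) − P(Shift=day)P(Outcome=hold) = 0.056 − 0.311×0.223 = -0.01335.

-0.01335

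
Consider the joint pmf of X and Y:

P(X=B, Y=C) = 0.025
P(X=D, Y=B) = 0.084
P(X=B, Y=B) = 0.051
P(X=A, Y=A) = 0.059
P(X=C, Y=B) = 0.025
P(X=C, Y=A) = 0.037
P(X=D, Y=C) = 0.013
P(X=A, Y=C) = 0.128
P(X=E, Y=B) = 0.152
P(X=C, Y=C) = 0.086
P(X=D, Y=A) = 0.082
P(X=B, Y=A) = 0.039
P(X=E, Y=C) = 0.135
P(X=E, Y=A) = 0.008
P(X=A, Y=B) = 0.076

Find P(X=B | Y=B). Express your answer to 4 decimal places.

0.1314

P(Y=B) = 0.076 + 0.051 + 0.025 + 0.084 + 0.152 = 0.388.
P(X=B | Y=B) = 0.051/0.388 = 0.1314.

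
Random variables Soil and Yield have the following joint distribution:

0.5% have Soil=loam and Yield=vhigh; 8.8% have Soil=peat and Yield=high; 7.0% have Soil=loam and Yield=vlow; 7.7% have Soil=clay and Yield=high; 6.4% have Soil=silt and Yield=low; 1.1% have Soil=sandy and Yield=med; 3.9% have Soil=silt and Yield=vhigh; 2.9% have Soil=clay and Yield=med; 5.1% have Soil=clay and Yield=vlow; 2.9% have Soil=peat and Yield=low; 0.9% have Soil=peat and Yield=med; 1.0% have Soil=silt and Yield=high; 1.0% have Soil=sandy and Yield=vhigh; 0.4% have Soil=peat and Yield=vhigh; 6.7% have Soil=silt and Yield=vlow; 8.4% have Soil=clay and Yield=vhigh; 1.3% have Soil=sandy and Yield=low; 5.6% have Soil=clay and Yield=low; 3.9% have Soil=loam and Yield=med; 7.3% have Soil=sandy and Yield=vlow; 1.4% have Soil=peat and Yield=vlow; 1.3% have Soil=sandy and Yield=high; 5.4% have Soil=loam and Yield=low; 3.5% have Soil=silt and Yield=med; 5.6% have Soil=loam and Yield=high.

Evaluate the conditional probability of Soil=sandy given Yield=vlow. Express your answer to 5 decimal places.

0.26545

P(Yield=vlow) = 0.073 + 0.070 + 0.051 + 0.067 + 0.014 = 0.275.
P(Soil=sandy | Yield=vlow) = 0.073/0.275 = 0.26545.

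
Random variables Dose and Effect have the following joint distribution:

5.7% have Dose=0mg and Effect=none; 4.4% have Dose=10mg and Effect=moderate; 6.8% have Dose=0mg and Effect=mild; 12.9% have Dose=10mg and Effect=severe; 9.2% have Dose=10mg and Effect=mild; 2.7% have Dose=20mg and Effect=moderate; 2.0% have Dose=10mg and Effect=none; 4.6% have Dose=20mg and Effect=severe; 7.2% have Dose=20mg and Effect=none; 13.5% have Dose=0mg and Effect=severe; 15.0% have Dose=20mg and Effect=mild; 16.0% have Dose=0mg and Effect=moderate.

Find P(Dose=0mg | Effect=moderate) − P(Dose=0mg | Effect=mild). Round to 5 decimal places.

0.47329

P(Effect=moderate) = 0.160 + 0.044 + 0.027 = 0.231; P(Dose=0mg | Effect=moderate) = 0.160/0.231 = 0.692641.
P(Effect=mild) = 0.068 + 0.092 + 0.150 = 0.310; P(Dose=0mg | Effect=mild) = 0.068/0.310 = 0.219355.
Difference = 0.47329.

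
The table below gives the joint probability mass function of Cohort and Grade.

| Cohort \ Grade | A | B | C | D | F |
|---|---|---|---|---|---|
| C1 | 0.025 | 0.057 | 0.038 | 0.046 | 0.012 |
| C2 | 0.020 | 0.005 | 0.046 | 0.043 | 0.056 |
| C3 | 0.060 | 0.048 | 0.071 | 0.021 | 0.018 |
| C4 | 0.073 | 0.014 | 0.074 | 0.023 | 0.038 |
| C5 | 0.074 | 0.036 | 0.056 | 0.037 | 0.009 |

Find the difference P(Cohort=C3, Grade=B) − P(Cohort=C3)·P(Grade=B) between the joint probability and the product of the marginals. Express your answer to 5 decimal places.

0.01312

P(Cohort=C3) = 0.060 + 0.048 + 0.071 + 0.021 + 0.018 = 0.218.
P(Grade=B) = 0.057 + 0.005 + 0.048 + 0.014 + 0.036 = 0.160.
P(Cohort=C3, Grade=B) − P(Cohort=C3)P(Grade=B) = 0.048 − 0.218×0.160 = 0.01312.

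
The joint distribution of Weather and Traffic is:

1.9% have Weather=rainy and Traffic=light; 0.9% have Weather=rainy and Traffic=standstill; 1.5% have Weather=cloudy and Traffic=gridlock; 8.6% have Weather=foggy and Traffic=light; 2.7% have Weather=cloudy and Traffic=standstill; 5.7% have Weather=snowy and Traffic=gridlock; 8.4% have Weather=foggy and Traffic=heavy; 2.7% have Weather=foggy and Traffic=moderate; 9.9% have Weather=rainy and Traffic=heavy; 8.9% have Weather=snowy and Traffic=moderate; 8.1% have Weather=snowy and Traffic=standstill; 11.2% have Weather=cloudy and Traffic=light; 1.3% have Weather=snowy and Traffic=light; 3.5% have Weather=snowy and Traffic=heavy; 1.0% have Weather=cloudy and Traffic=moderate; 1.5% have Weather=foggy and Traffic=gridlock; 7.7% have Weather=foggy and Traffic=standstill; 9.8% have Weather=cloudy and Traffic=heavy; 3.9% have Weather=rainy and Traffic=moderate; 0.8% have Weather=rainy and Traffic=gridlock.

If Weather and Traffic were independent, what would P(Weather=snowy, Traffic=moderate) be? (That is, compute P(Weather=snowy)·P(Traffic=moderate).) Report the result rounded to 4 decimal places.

P(Weather=snowy) = 0.013 + 0.089 + 0.035 + 0.057 + 0.081 = 0.275.
P(Traffic=moderate) = 0.010 + 0.039 + 0.089 + 0.027 = 0.165.
Product: 0.275 × 0.165 = 0.0454.

0.0454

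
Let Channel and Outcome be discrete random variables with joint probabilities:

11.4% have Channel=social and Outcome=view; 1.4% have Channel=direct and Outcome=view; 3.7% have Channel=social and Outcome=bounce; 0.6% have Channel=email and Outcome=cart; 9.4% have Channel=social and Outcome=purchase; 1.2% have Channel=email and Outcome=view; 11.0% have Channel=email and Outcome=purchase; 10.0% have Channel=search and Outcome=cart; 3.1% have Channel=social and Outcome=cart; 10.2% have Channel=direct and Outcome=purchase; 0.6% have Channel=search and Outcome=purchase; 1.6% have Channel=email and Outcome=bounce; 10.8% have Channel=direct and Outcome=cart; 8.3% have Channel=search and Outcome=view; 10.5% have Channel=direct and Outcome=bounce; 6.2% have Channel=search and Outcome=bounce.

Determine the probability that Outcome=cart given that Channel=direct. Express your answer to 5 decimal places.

P(Channel=direct) = 0.105 + 0.014 + 0.108 + 0.102 = 0.329.
P(Outcome=cart | Channel=direct) = 0.108/0.329 = 0.32827.

0.32827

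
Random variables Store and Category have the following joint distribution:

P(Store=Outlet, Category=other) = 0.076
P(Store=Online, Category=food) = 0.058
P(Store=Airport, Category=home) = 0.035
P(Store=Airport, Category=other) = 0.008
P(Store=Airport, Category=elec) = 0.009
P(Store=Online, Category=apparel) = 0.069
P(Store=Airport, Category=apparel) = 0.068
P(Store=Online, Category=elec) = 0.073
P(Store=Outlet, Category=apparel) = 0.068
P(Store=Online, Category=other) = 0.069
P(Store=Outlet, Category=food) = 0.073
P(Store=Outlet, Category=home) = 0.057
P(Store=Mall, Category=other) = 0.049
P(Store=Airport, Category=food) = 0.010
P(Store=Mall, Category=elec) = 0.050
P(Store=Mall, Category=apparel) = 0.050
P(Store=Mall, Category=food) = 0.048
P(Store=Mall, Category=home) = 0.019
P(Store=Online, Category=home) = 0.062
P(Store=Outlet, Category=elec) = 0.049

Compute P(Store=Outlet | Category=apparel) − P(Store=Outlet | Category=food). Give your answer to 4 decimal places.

-0.1196

P(Category=apparel) = 0.050 + 0.068 + 0.068 + 0.069 = 0.255; P(Store=Outlet | Category=apparel) = 0.068/0.255 = 0.26667.
P(Category=food) = 0.048 + 0.010 + 0.073 + 0.058 = 0.189; P(Store=Outlet | Category=food) = 0.073/0.189 = 0.38624.
Difference = -0.1196.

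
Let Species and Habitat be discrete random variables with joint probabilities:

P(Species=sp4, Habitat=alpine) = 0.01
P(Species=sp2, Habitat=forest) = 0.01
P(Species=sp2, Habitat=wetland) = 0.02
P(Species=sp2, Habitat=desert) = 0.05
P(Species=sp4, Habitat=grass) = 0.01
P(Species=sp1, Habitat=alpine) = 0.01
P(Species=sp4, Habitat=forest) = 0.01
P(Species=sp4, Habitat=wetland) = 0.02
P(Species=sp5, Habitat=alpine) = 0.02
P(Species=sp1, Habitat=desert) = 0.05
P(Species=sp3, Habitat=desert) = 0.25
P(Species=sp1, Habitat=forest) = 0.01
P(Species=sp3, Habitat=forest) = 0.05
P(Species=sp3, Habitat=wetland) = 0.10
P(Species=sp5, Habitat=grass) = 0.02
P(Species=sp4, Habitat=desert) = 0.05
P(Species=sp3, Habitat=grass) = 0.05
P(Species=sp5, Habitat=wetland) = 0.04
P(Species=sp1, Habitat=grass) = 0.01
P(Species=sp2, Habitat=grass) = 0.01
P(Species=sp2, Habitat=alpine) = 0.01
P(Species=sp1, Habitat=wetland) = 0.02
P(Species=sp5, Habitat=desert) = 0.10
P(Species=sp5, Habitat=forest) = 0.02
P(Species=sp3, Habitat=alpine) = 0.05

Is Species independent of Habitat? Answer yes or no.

Every cell satisfies P(Species,Habitat) = P(Species)·P(Habitat). For instance P(Species=sp3) = 0.50, P(Habitat=grass) = 0.10, and 0.50×0.10 = 0.05 matches the joint entry. So Species and Habitat are independent.

yes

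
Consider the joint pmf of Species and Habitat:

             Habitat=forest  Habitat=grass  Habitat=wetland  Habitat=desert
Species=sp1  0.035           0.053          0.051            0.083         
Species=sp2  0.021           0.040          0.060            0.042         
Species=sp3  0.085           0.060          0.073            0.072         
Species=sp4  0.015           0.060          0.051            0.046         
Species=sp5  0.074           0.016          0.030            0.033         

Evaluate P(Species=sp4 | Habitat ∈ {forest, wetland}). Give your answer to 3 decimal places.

P(Habitat=forest) = 0.035 + 0.021 + 0.085 + 0.015 + 0.074 = 0.230.
P(Habitat=wetland) = 0.051 + 0.060 + 0.073 + 0.051 + 0.030 = 0.265.
P(Habitat ∈ {forest, wetland}) = 0.230 + 0.265 = 0.495; P(Species=sp4, Habitat ∈ {forest, wetland}) = 0.015 + 0.051 = 0.066.
P(Species=sp4 | Habitat ∈ {forest, wetland}) = 0.066/0.495 = 0.133.

0.133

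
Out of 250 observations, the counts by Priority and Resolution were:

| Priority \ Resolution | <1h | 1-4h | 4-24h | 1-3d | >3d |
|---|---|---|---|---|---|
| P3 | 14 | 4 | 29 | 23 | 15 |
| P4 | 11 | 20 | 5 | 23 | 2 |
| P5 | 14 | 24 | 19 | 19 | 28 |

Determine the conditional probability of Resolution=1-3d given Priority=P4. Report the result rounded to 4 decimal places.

Total with Priority=P4: 11 + 20 + 5 + 23 + 2 = 61.
P(Resolution=1-3d | Priority=P4) = 23/61 = 0.3770.

0.3770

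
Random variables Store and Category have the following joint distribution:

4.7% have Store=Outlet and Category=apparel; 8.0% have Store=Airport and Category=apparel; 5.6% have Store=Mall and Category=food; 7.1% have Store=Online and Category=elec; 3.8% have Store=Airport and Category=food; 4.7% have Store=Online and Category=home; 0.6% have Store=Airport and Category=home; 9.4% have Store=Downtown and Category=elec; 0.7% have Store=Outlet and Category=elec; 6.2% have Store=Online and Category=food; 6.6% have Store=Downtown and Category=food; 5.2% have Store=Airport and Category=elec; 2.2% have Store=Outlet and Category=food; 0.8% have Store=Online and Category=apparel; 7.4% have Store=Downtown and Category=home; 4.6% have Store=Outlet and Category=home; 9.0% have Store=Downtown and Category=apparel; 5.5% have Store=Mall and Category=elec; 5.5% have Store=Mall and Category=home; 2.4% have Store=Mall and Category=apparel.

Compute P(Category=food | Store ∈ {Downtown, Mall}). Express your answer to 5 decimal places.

P(Store=Downtown) = 0.066 + 0.090 + 0.094 + 0.074 = 0.324.
P(Store=Mall) = 0.056 + 0.024 + 0.055 + 0.055 = 0.190.
P(Store ∈ {Downtown, Mall}) = 0.324 + 0.190 = 0.514; P(Category=food, Store ∈ {Downtown, Mall}) = 0.066 + 0.056 = 0.122.
P(Category=food | Store ∈ {Downtown, Mall}) = 0.122/0.514 = 0.23735.

0.23735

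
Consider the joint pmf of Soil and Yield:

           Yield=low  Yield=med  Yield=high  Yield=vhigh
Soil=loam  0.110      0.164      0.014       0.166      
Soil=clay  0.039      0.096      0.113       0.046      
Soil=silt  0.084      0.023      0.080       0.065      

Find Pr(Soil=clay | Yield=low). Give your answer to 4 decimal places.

0.1674

P(Yield=low) = 0.110 + 0.039 + 0.084 = 0.233.
P(Soil=clay | Yield=low) = 0.039/0.233 = 0.1674.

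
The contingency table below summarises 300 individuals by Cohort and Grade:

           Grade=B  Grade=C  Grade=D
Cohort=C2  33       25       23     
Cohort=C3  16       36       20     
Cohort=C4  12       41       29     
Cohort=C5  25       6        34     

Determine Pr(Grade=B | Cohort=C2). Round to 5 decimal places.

Total with Cohort=C2: 33 + 25 + 23 = 81.
P(Grade=B | Cohort=C2) = 33/81 = 0.40741.

0.40741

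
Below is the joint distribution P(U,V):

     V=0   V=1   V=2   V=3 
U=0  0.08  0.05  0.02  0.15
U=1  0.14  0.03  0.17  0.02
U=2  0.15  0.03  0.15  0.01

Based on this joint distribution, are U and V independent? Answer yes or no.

no

P(U=0) = 0.30 and P(V=3) = 0.18, so their product is 0.0540, but P(U=0, V=3) = 0.15. Since these differ, U and V are not independent.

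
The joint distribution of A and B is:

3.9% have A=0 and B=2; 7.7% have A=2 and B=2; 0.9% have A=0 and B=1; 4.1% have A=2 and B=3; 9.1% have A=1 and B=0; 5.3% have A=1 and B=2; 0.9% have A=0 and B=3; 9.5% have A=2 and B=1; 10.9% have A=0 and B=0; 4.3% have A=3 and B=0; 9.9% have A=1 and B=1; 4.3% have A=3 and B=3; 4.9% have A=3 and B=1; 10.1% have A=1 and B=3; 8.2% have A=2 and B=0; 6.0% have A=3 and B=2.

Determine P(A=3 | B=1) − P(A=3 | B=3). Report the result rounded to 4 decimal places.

P(B=1) = 0.009 + 0.099 + 0.095 + 0.049 = 0.252; P(A=3 | B=1) = 0.049/0.252 = 0.19444.
P(B=3) = 0.009 + 0.101 + 0.041 + 0.043 = 0.194; P(A=3 | B=3) = 0.043/0.194 = 0.22165.
Difference = -0.0272.

-0.0272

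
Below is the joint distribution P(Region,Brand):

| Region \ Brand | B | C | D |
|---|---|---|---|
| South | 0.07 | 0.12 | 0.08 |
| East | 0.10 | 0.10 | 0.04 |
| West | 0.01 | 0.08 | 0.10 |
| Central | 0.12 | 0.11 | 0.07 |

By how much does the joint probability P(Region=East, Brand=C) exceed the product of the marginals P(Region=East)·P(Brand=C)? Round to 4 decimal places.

0.0016

P(Region=East) = 0.10 + 0.10 + 0.04 = 0.24.
P(Brand=C) = 0.12 + 0.10 + 0.08 + 0.11 = 0.41.
P(Region=East, Brand=C) − P(Region=East)P(Brand=C) = 0.10 − 0.24×0.41 = 0.0016.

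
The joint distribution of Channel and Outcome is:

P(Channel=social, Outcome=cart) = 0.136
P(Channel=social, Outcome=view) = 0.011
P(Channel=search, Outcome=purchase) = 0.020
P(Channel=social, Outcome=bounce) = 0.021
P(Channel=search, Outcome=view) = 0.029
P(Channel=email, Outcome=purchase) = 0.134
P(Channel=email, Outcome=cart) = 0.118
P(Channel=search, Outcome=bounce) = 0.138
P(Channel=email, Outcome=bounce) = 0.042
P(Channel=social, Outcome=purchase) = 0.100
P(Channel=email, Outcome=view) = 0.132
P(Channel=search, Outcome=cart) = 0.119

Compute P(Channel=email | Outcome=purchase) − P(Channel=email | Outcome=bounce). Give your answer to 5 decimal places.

0.31860

P(Outcome=purchase) = 0.134 + 0.020 + 0.100 = 0.254; P(Channel=email | Outcome=purchase) = 0.134/0.254 = 0.527559.
P(Outcome=bounce) = 0.042 + 0.138 + 0.021 = 0.201; P(Channel=email | Outcome=bounce) = 0.042/0.201 = 0.208955.
Difference = 0.31860.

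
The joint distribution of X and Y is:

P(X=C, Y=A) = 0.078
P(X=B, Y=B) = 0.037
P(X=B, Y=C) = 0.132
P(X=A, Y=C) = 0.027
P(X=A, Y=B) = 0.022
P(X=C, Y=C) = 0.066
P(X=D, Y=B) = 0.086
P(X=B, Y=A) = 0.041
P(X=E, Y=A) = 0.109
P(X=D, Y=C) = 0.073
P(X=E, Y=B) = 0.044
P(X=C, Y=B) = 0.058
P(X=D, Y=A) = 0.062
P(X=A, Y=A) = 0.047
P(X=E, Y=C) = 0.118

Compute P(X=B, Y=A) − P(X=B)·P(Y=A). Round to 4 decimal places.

P(X=B) = 0.041 + 0.037 + 0.132 = 0.210.
P(Y=A) = 0.047 + 0.041 + 0.078 + 0.062 + 0.109 = 0.337.
P(X=B, Y=A) − P(X=B)P(Y=A) = 0.041 − 0.210×0.337 = -0.0298.

-0.0298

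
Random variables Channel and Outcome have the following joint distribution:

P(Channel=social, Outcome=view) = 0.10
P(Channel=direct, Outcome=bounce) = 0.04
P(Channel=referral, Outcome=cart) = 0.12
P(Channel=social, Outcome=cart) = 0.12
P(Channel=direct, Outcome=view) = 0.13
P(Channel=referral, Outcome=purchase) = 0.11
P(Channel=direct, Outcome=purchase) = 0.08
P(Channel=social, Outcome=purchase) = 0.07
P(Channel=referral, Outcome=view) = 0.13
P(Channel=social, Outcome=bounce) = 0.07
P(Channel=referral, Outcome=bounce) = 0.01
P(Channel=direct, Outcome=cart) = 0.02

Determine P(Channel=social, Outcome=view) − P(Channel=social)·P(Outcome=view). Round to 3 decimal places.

-0.030

P(Channel=social) = 0.07 + 0.10 + 0.12 + 0.07 = 0.36.
P(Outcome=view) = 0.10 + 0.13 + 0.13 = 0.36.
P(Channel=social, Outcome=view) − P(Channel=social)P(Outcome=view) = 0.10 − 0.36×0.36 = -0.030.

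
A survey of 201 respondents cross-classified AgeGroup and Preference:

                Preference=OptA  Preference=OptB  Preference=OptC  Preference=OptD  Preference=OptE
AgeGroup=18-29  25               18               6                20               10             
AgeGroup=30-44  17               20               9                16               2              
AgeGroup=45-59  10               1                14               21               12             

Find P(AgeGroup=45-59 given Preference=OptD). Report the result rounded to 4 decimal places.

0.3684

Total with Preference=OptD: 20 + 16 + 21 = 57.
P(AgeGroup=45-59 | Preference=OptD) = 21/57 = 0.3684.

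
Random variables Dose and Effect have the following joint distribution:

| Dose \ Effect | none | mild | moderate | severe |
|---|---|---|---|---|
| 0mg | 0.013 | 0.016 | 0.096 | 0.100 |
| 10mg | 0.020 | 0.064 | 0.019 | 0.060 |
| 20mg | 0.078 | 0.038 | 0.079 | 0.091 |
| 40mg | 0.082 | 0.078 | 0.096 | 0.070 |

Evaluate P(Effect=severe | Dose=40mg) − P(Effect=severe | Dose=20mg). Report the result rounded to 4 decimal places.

P(Dose=40mg) = 0.082 + 0.078 + 0.096 + 0.070 = 0.326; P(Effect=severe | Dose=40mg) = 0.070/0.326 = 0.21472.
P(Dose=20mg) = 0.078 + 0.038 + 0.079 + 0.091 = 0.286; P(Effect=severe | Dose=20mg) = 0.091/0.286 = 0.31818.
Difference = -0.1035.

-0.1035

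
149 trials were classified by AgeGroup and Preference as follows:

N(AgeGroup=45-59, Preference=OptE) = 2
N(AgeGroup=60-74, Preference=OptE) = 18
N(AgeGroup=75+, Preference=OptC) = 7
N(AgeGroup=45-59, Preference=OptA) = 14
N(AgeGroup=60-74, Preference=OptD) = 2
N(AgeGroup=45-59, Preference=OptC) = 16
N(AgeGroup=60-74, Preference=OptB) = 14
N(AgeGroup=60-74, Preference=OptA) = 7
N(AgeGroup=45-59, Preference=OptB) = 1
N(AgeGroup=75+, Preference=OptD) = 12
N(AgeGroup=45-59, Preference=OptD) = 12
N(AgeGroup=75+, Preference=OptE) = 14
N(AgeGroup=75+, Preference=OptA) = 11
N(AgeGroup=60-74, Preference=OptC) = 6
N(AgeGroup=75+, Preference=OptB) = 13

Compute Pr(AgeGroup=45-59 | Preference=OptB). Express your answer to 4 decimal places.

0.0357

Total with Preference=OptB: 1 + 14 + 13 = 28.
P(AgeGroup=45-59 | Preference=OptB) = 1/28 = 0.0357.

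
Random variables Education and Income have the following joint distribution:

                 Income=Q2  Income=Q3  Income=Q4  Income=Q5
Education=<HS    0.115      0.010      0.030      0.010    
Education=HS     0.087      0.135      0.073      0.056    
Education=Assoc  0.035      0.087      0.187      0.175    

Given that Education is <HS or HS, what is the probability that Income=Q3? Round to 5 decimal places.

0.28101

P(Education=<HS) = 0.115 + 0.010 + 0.030 + 0.010 = 0.165.
P(Education=HS) = 0.087 + 0.135 + 0.073 + 0.056 = 0.351.
P(Education ∈ {<HS, HS}) = 0.165 + 0.351 = 0.516; P(Income=Q3, Education ∈ {<HS, HS}) = 0.010 + 0.135 = 0.145.
P(Income=Q3 | Education ∈ {<HS, HS}) = 0.145/0.516 = 0.28101.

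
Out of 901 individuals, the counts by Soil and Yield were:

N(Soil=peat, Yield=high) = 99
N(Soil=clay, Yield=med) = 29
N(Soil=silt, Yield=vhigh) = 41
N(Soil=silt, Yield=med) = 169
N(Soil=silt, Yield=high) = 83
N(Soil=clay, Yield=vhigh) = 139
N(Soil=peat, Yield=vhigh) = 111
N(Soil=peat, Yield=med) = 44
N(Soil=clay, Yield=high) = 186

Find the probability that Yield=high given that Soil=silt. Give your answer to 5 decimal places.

0.28328

Total with Soil=silt: 169 + 83 + 41 = 293.
P(Yield=high | Soil=silt) = 83/293 = 0.28328.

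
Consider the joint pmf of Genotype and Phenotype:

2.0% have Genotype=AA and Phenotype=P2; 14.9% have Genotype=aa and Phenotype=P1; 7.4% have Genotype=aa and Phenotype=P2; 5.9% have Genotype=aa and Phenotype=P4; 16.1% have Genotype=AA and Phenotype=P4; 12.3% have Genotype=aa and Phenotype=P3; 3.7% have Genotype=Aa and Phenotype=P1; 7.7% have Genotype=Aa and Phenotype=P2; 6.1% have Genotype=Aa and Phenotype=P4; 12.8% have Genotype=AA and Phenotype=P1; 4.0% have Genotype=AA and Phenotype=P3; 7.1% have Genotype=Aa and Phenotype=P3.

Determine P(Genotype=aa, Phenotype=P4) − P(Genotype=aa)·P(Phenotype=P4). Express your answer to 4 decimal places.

-0.0548

P(Genotype=aa) = 0.149 + 0.074 + 0.123 + 0.059 = 0.405.
P(Phenotype=P4) = 0.161 + 0.061 + 0.059 = 0.281.
P(Genotype=aa, Phenotype=P4) − P(Genotype=aa)P(Phenotype=P4) = 0.059 − 0.405×0.281 = -0.0548.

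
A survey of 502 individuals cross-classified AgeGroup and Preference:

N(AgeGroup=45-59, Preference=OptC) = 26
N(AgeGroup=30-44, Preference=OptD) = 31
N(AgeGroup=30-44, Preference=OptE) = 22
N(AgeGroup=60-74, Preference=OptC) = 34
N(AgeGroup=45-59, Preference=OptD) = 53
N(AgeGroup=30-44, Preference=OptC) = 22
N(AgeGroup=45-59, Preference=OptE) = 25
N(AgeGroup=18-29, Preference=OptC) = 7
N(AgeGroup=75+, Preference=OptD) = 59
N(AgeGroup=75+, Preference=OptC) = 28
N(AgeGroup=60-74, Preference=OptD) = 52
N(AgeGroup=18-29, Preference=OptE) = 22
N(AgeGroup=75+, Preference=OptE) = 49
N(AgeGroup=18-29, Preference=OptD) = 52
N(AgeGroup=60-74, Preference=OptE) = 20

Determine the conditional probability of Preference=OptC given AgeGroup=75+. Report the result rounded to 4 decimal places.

0.2059

Total with AgeGroup=75+: 28 + 59 + 49 = 136.
P(Preference=OptC | AgeGroup=75+) = 28/136 = 0.2059.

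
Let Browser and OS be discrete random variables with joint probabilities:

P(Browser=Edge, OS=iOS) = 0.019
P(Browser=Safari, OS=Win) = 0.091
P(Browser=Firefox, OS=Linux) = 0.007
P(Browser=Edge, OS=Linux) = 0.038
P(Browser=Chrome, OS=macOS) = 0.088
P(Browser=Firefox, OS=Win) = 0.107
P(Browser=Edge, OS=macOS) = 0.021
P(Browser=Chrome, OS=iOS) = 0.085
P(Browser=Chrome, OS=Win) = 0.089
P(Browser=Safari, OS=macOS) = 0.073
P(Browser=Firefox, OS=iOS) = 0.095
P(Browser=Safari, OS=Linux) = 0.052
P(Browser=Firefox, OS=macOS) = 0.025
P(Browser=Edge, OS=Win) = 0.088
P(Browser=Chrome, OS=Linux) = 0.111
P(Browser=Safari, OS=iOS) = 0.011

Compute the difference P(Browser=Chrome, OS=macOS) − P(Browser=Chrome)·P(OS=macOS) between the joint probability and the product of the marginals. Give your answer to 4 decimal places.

P(Browser=Chrome) = 0.089 + 0.088 + 0.111 + 0.085 = 0.373.
P(OS=macOS) = 0.088 + 0.025 + 0.073 + 0.021 = 0.207.
P(Browser=Chrome, OS=macOS) − P(Browser=Chrome)P(OS=macOS) = 0.088 − 0.373×0.207 = 0.0108.

0.0108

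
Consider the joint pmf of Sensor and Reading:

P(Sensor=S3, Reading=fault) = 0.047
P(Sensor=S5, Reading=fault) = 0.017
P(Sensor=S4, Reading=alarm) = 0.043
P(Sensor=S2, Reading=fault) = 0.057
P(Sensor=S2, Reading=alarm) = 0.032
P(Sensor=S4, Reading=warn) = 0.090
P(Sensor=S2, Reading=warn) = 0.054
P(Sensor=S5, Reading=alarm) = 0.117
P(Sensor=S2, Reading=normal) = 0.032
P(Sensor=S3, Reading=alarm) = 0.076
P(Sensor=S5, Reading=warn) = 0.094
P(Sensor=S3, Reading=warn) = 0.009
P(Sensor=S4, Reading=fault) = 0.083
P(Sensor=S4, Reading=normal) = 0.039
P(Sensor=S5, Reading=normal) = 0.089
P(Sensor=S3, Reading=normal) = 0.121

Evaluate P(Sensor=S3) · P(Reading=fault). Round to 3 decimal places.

P(Sensor=S3) = 0.121 + 0.009 + 0.076 + 0.047 = 0.253.
P(Reading=fault) = 0.057 + 0.047 + 0.083 + 0.017 = 0.204.
Product: 0.253 × 0.204 = 0.052.

0.052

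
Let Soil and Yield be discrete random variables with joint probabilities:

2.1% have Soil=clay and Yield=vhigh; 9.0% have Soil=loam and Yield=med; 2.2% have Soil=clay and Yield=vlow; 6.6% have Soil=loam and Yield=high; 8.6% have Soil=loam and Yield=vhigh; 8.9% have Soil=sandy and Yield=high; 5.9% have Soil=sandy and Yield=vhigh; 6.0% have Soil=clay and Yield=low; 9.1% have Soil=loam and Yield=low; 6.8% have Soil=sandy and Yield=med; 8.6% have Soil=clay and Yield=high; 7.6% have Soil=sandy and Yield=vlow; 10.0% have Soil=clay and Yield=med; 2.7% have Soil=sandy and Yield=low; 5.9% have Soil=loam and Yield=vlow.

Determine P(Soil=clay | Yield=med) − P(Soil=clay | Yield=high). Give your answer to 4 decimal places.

P(Yield=med) = 0.068 + 0.090 + 0.100 = 0.258; P(Soil=clay | Yield=med) = 0.100/0.258 = 0.38760.
P(Yield=high) = 0.089 + 0.066 + 0.086 = 0.241; P(Soil=clay | Yield=high) = 0.086/0.241 = 0.35685.
Difference = 0.0308.

0.0308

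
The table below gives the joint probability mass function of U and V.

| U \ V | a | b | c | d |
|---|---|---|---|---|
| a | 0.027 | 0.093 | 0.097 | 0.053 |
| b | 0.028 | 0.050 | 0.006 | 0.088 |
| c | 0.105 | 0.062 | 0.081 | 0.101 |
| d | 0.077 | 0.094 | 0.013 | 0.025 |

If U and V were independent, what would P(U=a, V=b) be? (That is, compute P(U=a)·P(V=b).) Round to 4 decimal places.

P(U=a) = 0.027 + 0.093 + 0.097 + 0.053 = 0.270.
P(V=b) = 0.093 + 0.050 + 0.062 + 0.094 = 0.299.
Product: 0.270 × 0.299 = 0.0807.

0.0807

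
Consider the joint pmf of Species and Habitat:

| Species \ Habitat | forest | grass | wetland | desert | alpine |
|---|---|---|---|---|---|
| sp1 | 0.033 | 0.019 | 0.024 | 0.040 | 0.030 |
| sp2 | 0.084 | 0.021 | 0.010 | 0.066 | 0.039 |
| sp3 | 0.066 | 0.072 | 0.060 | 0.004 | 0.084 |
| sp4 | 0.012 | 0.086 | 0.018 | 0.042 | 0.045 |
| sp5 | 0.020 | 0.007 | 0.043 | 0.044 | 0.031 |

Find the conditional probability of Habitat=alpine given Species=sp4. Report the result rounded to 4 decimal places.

0.2217

P(Species=sp4) = 0.012 + 0.086 + 0.018 + 0.042 + 0.045 = 0.203.
P(Habitat=alpine | Species=sp4) = 0.045/0.203 = 0.2217.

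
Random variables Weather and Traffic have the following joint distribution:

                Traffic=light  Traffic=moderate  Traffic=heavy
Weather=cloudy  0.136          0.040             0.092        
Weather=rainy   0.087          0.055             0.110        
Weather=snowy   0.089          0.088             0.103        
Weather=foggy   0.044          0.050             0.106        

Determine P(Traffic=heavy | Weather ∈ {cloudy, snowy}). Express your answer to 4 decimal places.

0.3558

P(Weather=cloudy) = 0.136 + 0.040 + 0.092 = 0.268.
P(Weather=snowy) = 0.089 + 0.088 + 0.103 = 0.280.
P(Weather ∈ {cloudy, snowy}) = 0.268 + 0.280 = 0.548; P(Traffic=heavy, Weather ∈ {cloudy, snowy}) = 0.092 + 0.103 = 0.195.
P(Traffic=heavy | Weather ∈ {cloudy, snowy}) = 0.195/0.548 = 0.3558.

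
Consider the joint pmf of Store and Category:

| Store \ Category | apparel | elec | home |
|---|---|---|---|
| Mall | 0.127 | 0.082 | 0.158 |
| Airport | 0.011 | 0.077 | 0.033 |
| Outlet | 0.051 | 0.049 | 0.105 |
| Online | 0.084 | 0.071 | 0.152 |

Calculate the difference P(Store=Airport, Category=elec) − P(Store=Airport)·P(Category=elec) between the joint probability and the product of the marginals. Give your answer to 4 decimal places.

P(Store=Airport) = 0.011 + 0.077 + 0.033 = 0.121.
P(Category=elec) = 0.082 + 0.077 + 0.049 + 0.071 = 0.279.
P(Store=Airport, Category=elec) − P(Store=Airport)P(Category=elec) = 0.077 − 0.121×0.279 = 0.0432.

0.0432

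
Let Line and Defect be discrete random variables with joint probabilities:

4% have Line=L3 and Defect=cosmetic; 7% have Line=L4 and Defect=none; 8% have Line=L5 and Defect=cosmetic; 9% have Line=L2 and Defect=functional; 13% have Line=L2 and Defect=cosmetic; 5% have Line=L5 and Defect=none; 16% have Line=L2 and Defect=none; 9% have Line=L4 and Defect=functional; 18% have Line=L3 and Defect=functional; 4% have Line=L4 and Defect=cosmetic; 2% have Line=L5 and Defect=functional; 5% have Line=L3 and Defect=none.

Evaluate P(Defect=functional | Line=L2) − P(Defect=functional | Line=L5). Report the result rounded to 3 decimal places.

P(Line=L2) = 0.16 + 0.13 + 0.09 = 0.38; P(Defect=functional | Line=L2) = 0.09/0.38 = 0.2368.
P(Line=L5) = 0.05 + 0.08 + 0.02 = 0.15; P(Defect=functional | Line=L5) = 0.02/0.15 = 0.1333.
Difference = 0.104.

0.104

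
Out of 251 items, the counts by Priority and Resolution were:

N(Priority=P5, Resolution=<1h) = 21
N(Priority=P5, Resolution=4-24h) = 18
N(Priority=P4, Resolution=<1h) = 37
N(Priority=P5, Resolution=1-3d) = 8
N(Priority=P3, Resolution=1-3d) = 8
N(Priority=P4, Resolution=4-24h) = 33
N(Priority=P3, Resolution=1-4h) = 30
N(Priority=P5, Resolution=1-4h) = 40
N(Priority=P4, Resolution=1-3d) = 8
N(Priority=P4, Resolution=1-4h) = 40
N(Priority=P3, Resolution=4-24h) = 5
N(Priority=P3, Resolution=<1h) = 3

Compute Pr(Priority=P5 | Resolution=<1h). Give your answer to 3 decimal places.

Total with Resolution=<1h: 3 + 37 + 21 = 61.
P(Priority=P5 | Resolution=<1h) = 21/61 = 0.344.

0.344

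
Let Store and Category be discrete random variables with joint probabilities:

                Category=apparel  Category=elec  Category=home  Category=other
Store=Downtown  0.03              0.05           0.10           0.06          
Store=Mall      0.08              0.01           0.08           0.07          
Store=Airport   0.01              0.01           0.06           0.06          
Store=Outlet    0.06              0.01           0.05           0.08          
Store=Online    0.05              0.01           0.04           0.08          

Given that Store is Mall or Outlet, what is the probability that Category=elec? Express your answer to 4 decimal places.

0.0455

P(Store=Mall) = 0.08 + 0.01 + 0.08 + 0.07 = 0.24.
P(Store=Outlet) = 0.06 + 0.01 + 0.05 + 0.08 = 0.20.
P(Store ∈ {Mall, Outlet}) = 0.24 + 0.20 = 0.44; P(Category=elec, Store ∈ {Mall, Outlet}) = 0.01 + 0.01 = 0.02.
P(Category=elec | Store ∈ {Mall, Outlet}) = 0.02/0.44 = 0.0455.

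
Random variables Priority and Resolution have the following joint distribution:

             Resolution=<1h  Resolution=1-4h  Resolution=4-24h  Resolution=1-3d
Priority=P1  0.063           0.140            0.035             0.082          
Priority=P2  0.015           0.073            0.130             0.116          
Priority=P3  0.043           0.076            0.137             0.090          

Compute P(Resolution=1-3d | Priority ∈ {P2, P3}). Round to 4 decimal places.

0.3029

P(Priority=P2) = 0.015 + 0.073 + 0.130 + 0.116 = 0.334.
P(Priority=P3) = 0.043 + 0.076 + 0.137 + 0.090 = 0.346.
P(Priority ∈ {P2, P3}) = 0.334 + 0.346 = 0.680; P(Resolution=1-3d, Priority ∈ {P2, P3}) = 0.116 + 0.090 = 0.206.
P(Resolution=1-3d | Priority ∈ {P2, P3}) = 0.206/0.680 = 0.3029.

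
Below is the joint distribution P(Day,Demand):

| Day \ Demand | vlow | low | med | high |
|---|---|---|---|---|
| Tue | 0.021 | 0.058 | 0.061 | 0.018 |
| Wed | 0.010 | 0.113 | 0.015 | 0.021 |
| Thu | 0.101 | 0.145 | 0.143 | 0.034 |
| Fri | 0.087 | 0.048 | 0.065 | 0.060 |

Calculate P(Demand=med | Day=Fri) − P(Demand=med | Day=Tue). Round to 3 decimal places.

-0.136

P(Day=Fri) = 0.087 + 0.048 + 0.065 + 0.060 = 0.260; P(Demand=med | Day=Fri) = 0.065/0.260 = 0.2500.
P(Day=Tue) = 0.021 + 0.058 + 0.061 + 0.018 = 0.158; P(Demand=med | Day=Tue) = 0.061/0.158 = 0.3861.
Difference = -0.136.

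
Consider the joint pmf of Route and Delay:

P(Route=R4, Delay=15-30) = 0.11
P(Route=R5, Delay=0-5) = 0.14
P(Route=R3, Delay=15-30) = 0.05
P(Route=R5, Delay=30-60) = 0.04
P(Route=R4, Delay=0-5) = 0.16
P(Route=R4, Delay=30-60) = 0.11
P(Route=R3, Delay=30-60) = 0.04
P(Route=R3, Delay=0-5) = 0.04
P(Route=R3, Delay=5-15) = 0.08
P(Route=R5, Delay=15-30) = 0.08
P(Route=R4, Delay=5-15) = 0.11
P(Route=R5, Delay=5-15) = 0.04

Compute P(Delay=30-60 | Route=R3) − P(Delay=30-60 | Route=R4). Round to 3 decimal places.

P(Route=R3) = 0.04 + 0.08 + 0.05 + 0.04 = 0.21; P(Delay=30-60 | Route=R3) = 0.04/0.21 = 0.1905.
P(Route=R4) = 0.16 + 0.11 + 0.11 + 0.11 = 0.49; P(Delay=30-60 | Route=R4) = 0.11/0.49 = 0.2245.
Difference = -0.034.

-0.034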